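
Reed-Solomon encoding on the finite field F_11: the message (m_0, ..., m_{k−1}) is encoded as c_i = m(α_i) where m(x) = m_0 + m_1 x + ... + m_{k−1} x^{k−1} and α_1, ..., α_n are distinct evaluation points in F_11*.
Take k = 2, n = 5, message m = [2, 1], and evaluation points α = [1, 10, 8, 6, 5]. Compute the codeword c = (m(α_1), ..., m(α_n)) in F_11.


c = [3, 1, 10, 8, 7]

Message polynomial: m(x) = 2 + 1·x (mod 11).
For each evaluation point α_i, compute m(α_i) mod 11:
  α_1 = 1: Horner steps 1 → 3, so m(1) = 3.
  α_2 = 10: Horner steps 1 → 1, so m(10) = 1.
  α_3 = 8: Horner steps 1 → 10, so m(8) = 10.
  α_4 = 6: Horner steps 1 → 8, so m(6) = 8.
  α_5 = 5: Horner steps 1 → 7, so m(5) = 7.
Codeword c = [3, 1, 10, 8, 7] ∈ F_11^5.


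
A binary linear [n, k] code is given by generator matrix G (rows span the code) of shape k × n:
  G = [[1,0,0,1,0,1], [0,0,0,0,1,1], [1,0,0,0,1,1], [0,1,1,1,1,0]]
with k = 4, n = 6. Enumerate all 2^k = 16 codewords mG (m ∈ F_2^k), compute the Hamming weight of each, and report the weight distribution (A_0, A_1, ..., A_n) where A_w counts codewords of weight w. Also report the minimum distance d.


Weight distribution: A_0 = 1, A_1 = 1, A_2 = 4, A_3 = 4, A_4 = 3, A_5 = 3. Minimum distance d = 1.

Enumerate all 2^4 = 16 messages m ∈ F_2^4.
For each, compute codeword c = mG in F_2^6, then tally its weight.
  m = 0000 → c = 000000, weight = 0.
  m = 1000 → c = 100101, weight = 3.
  m = 0100 → c = 000011, weight = 2.
  m = 1100 → c = 100110, weight = 3.
  m = 0010 → c = 100011, weight = 3.
  m = 1010 → c = 000110, weight = 2.
  m = 0110 → c = 100000, weight = 1.
  m = 1110 → c = 000101, weight = 2.
  m = 0001 → c = 011110, weight = 4.
  m = 1001 → c = 111011, weight = 5.
  m = 0101 → c = 011101, weight = 4.
  m = 1101 → c = 111000, weight = 3.
  m = 0011 → c = 111101, weight = 5.
  m = 1011 → c = 011000, weight = 2.
  m = 0111 → c = 111110, weight = 5.
  m = 1111 → c = 011011, weight = 4.
Tally weights:
  weight 0: 1 codewords.
  weight 1: 1 codewords.
  weight 2: 4 codewords.
  weight 3: 4 codewords.
  weight 4: 3 codewords.
  weight 5: 3 codewords.
Minimum distance d = smallest w > 0 with A_w > 0 = 1.
Sanity: Σ A_w = 16 = 2^4 = 16 ✓.


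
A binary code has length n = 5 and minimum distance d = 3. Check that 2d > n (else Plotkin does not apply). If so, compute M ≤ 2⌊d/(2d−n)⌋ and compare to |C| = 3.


Plotkin bound M ≤ 6; given |C| = 3 ≤ bound (satisfied).

Check applicability: 2d = 6, n = 5.
2d − n = 1 > 0, so Plotkin applies.
Compute d/(2d−n) = 3/1 ≈ 3.0000.
⌊d/(2d−n)⌋ = 3.
Plotkin bound: M ≤ 2·3 = 6.
Given |C| = 3, check: satisfied.
This |C| is below the Plotkin bound.


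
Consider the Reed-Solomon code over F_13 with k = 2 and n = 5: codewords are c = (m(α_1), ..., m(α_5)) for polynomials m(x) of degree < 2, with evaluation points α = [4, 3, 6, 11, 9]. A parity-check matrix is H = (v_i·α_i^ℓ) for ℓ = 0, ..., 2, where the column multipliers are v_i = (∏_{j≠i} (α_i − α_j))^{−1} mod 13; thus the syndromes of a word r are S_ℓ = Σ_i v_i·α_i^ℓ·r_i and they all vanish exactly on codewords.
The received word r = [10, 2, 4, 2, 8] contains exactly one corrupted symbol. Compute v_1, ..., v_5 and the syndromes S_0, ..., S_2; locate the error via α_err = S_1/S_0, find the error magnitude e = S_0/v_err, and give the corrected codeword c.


S = (2, 6, 5), error at position 2, error magnitude e = 2, c = [10, 0, 4, 2, 8].

Step 1: column multipliers v_i = (∏_{j≠i}(α_i − α_j))^{−1} mod 13.
  i = 1 (α = 4): (4−3)(4−6)(4−11)(4−9) = 1·(−2)·(−7)·(−5) = −70 ≡ 8, so v_1 = 8^{−1} = 5 (mod 13).
  i = 2 (α = 3): (3−4)(3−6)(3−11)(3−9) = (−1)·(−3)·(−8)·(−6) = 144 ≡ 1, so v_2 = 1^{−1} = 1 (mod 13).
  i = 3 (α = 6): (6−4)(6−3)(6−11)(6−9) = 2·3·(−5)·(−3) = 90 ≡ 12, so v_3 = 12^{−1} = 12 (mod 13).
  i = 4 (α = 11): (11−4)(11−3)(11−6)(11−9) = 7·8·5·2 = 560 ≡ 1, so v_4 = 1^{−1} = 1 (mod 13).
  i = 5 (α = 9): (9−4)(9−3)(9−6)(9−11) = 5·6·3·(−2) = −180 ≡ 2, so v_5 = 2^{−1} = 7 (mod 13).
  v = [5, 1, 12, 1, 7].
Step 2: syndromes of r = [10, 2, 4, 2, 8] (all sums mod 13).
  S_0 = Σ v_i r_i = 5·10 + 1·2 + 12·4 + 1·2 + 7·8 = 158 ≡ 2.
  S_1 = Σ v_i α_i r_i = 5·4·10 + 1·3·2 + 12·6·4 + 1·11·2 + 7·9·8 = 1020 ≡ 6.
  α_i^2 mod 13 = [3, 9, 10, 4, 3].
  S_2 = Σ v_i α_i^2 r_i = 5·3·10 + 1·9·2 + 12·10·4 + 1·4·2 + 7·3·8 = 824 ≡ 5.
  S = (2, 6, 5) ≠ 0, so r is not a codeword (an error is present).
Step 3: locate the error. For a single error e at position i, S_ℓ = v_i·e·α_i^ℓ, so α_err = S_1/S_0.
  S_0^{−1} = 2^{−1} = 7 (mod 13), so α_err = 6·7 = 42 ≡ 3 = α_2. Error position i = 2.
  Consistency check: S_2/S_1 = 5·11 = 55 ≡ 3 = α_err ✓ (single-error assumption holds).
Step 4: error magnitude e = S_0/v_2 = S_0·∏_{j≠2}(α_2 − α_j) = 2·1 = 2 ≡ 2 (mod 13).
Step 5: correct position 2: c_2 = r_2 − e = 2 − 2 ≡ 0 (mod 13). Hence c = [10, 0, 4, 2, 8].
  Check: interpolating c through the α_i gives m(x) = 9 + 10·x (degree < 2) with m(α_i) = c_i for every i, so c is indeed a codeword.


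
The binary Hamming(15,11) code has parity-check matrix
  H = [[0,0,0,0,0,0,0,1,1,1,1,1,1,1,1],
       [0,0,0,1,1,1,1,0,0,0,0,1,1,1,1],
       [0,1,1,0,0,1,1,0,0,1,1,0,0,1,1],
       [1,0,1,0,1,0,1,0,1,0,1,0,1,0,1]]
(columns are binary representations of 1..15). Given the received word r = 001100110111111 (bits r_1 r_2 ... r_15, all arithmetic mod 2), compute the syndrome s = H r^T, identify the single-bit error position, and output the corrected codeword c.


s = (1, 0, 0, 1)^T, error position = 9, corrected codeword c = 001100111111111

Compute s = H r^T mod 2 one row at a time:
  s_1 = 1 + 0 + 1 + 1 + 1 + 1 + 1 + 1 = 7 ≡ 1 (mod 2).
  s_2 = 1 + 0 + 0 + 1 + 1 + 1 + 1 + 1 = 6 ≡ 0 (mod 2).
  s_3 = 0 + 1 + 0 + 1 + 1 + 1 + 1 + 1 = 6 ≡ 0 (mod 2).
  s_4 = 0 + 1 + 0 + 1 + 0 + 1 + 1 + 1 = 5 ≡ 1 (mod 2).
s = (1, 0, 0, 1)^T — this equals column 9 of H (binary 1001), so error is at position 9.
Correct: flip bit 9 of r = 001100110111111 to get c = 001100111111111.


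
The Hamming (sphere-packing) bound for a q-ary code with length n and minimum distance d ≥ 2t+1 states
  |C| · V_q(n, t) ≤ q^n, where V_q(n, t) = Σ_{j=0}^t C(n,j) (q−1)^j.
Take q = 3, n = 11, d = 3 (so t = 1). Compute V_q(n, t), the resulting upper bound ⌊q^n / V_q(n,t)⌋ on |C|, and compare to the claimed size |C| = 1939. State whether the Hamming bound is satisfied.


V_q(n, t) = 23, q^n = 177147, Hamming bound = 7702, |C| = 1939 ≤ bound (satisfied).

Step 1: Compute V_q(n, t) = Σ_{j=0}^1 C(n, j) (q−1)^j.
  j = 0: C(11,0)·(2)^0 = 1·1 = 1.
  j = 1: C(11,1)·(2)^1 = 11·2 = 22.
  V_q(n, t) = 1 + 22 = 23.
Step 2: q^n = 3^11 = 177147.
Step 3: Hamming bound ⌊q^n / V_q(n,t)⌋ = ⌊177147/23⌋ = 7702.
Step 4: Compare |C| = 1939 to 7702: satisfied.
The claimed |C| lies below the Hamming bound.


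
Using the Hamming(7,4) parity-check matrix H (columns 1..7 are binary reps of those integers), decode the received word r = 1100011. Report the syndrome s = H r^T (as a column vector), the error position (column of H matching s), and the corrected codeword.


s = (0, 1, 0)^T, error position = 2, corrected codeword c = 1000011

Compute s = H r^T mod 2 one row at a time:
  s_1 = 0 + 0 + 1 + 1 = 2 ≡ 0 (mod 2).
  s_2 = 1 + 0 + 1 + 1 = 3 ≡ 1 (mod 2).
  s_3 = 1 + 0 + 0 + 1 = 2 ≡ 0 (mod 2).
s = (0, 1, 0)^T — this equals column 2 of H (binary 010), so error is at position 2.
Correct: flip bit 2 of r = 1100011 to get c = 1000011.


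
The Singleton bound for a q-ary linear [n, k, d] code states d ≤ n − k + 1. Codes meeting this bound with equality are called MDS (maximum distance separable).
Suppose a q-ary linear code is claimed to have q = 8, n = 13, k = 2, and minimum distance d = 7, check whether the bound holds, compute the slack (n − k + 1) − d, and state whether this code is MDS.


Singleton RHS = n − k + 1 = 12, slack = 5, bound satisfied, not MDS.

Singleton bound: d ≤ n − k + 1.
Here n = 13, k = 2, so n − k + 1 = 12.
Given d = 7, check d ≤ 12: YES.
Slack = (n − k + 1) − d = 5.
The code is NOT MDS (slack = 5 > 0).
Description: the claimed parameters are [13, 2, 7]_8; such a code would be non-MDS.


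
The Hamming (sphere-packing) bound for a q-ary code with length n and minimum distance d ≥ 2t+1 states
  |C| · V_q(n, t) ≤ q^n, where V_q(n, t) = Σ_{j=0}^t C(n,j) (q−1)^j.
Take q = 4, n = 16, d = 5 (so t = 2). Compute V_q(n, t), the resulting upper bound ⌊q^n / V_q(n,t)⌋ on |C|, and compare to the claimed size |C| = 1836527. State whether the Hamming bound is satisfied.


V_q(n, t) = 1129, q^n = 4294967296, Hamming bound = 3804222, |C| = 1836527 ≤ bound (satisfied).

Step 1: Compute V_q(n, t) = Σ_{j=0}^2 C(n, j) (q−1)^j.
  j = 0: C(16,0)·(3)^0 = 1·1 = 1.
  j = 1: C(16,1)·(3)^1 = 16·3 = 48.
  j = 2: C(16,2)·(3)^2 = 120·9 = 1080.
  V_q(n, t) = 1 + 48 + 1080 = 1129.
Step 2: q^n = 4^16 = 4294967296.
Step 3: Hamming bound ⌊q^n / V_q(n,t)⌋ = ⌊4294967296/1129⌋ = 3804222.
Step 4: Compare |C| = 1836527 to 3804222: satisfied.
The claimed |C| lies below the Hamming bound.


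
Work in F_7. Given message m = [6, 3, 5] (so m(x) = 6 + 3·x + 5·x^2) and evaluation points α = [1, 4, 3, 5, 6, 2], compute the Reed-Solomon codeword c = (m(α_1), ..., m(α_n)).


c = [0, 0, 4, 6, 1, 4]

Message polynomial: m(x) = 6 + 3·x + 5·x^2 (mod 7).
For each evaluation point α_i, compute m(α_i) mod 7:
  α_1 = 1: Horner steps 5 → 1 → 0, so m(1) = 0.
  α_2 = 4: Horner steps 5 → 2 → 0, so m(4) = 0.
  α_3 = 3: Horner steps 5 → 4 → 4, so m(3) = 4.
  α_4 = 5: Horner steps 5 → 0 → 6, so m(5) = 6.
  α_5 = 6: Horner steps 5 → 5 → 1, so m(6) = 1.
  α_6 = 2: Horner steps 5 → 6 → 4, so m(2) = 4.
Codeword c = [0, 0, 4, 6, 1, 4] ∈ F_7^6.


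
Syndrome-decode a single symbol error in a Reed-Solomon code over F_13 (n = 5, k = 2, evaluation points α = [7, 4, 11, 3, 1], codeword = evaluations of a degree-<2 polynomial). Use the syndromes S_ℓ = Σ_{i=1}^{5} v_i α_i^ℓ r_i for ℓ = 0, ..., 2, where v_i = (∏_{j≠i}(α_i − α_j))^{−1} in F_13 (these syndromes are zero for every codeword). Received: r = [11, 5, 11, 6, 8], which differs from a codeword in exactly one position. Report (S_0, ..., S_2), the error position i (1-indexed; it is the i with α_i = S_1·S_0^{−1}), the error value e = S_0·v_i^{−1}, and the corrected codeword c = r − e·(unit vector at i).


S = (2, 1, 7), error at position 1, error magnitude e = 9, c = [2, 5, 11, 6, 8].

Step 1: column multipliers v_i = (∏_{j≠i}(α_i − α_j))^{−1} mod 13.
  i = 1 (α = 7): (7−4)(7−11)(7−3)(7−1) = 3·(−4)·4·6 = −288 ≡ 11, so v_1 = 11^{−1} = 6 (mod 13).
  i = 2 (α = 4): (4−7)(4−11)(4−3)(4−1) = (−3)·(−7)·1·3 = 63 ≡ 11, so v_2 = 11^{−1} = 6 (mod 13).
  i = 3 (α = 11): (11−7)(11−4)(11−3)(11−1) = 4·7·8·10 = 2240 ≡ 4, so v_3 = 4^{−1} = 10 (mod 13).
  i = 4 (α = 3): (3−7)(3−4)(3−11)(3−1) = (−4)·(−1)·(−8)·2 = −64 ≡ 1, so v_4 = 1^{−1} = 1 (mod 13).
  i = 5 (α = 1): (1−7)(1−4)(1−11)(1−3) = (−6)·(−3)·(−10)·(−2) = 360 ≡ 9, so v_5 = 9^{−1} = 3 (mod 13).
  v = [6, 6, 10, 1, 3].
Step 2: syndromes of r = [11, 5, 11, 6, 8] (all sums mod 13).
  S_0 = Σ v_i r_i = 6·11 + 6·5 + 10·11 + 1·6 + 3·8 = 236 ≡ 2.
  S_1 = Σ v_i α_i r_i = 6·7·11 + 6·4·5 + 10·11·11 + 1·3·6 + 3·1·8 = 1834 ≡ 1.
  α_i^2 mod 13 = [10, 3, 4, 9, 1].
  S_2 = Σ v_i α_i^2 r_i = 6·10·11 + 6·3·5 + 10·4·11 + 1·9·6 + 3·1·8 = 1268 ≡ 7.
  S = (2, 1, 7) ≠ 0, so r is not a codeword (an error is present).
Step 3: locate the error. For a single error e at position i, S_ℓ = v_i·e·α_i^ℓ, so α_err = S_1/S_0.
  S_0^{−1} = 2^{−1} = 7 (mod 13), so α_err = 1·7 = 7 ≡ 7 = α_1. Error position i = 1.
  Consistency check: S_2/S_1 = 7·1 = 7 ≡ 7 = α_err ✓ (single-error assumption holds).
Step 4: error magnitude e = S_0/v_1 = S_0·∏_{j≠1}(α_1 − α_j) = 2·11 = 22 ≡ 9 (mod 13).
Step 5: correct position 1: c_1 = r_1 − e = 11 − 9 ≡ 2 (mod 13). Hence c = [2, 5, 11, 6, 8].
  Check: interpolating c through the α_i gives m(x) = 9 + 12·x (degree < 2) with m(α_i) = c_i for every i, so c is indeed a codeword.


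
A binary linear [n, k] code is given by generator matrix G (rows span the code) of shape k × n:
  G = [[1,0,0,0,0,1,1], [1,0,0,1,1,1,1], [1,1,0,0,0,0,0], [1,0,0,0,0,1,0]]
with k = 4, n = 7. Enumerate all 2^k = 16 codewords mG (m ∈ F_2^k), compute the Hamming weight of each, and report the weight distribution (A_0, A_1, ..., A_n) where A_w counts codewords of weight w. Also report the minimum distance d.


Weight distribution: A_0 = 1, A_1 = 1, A_2 = 4, A_3 = 4, A_4 = 3, A_5 = 3. Minimum distance d = 1.

Enumerate all 2^4 = 16 messages m ∈ F_2^4.
For each, compute codeword c = mG in F_2^7, then tally its weight.
  m = 0000 → c = 0000000, weight = 0.
  m = 1000 → c = 1000011, weight = 3.
  m = 0100 → c = 1001111, weight = 5.
  m = 1100 → c = 0001100, weight = 2.
  m = 0010 → c = 1100000, weight = 2.
  m = 1010 → c = 0100011, weight = 3.
  m = 0110 → c = 0101111, weight = 5.
  m = 1110 → c = 1101100, weight = 4.
  m = 0001 → c = 1000010, weight = 2.
  m = 1001 → c = 0000001, weight = 1.
  m = 0101 → c = 0001101, weight = 3.
  m = 1101 → c = 1001110, weight = 4.
  m = 0011 → c = 0100010, weight = 2.
  m = 1011 → c = 1100001, weight = 3.
  m = 0111 → c = 1101101, weight = 5.
  m = 1111 → c = 0101110, weight = 4.
Tally weights:
  weight 0: 1 codewords.
  weight 1: 1 codewords.
  weight 2: 4 codewords.
  weight 3: 4 codewords.
  weight 4: 3 codewords.
  weight 5: 3 codewords.
Minimum distance d = smallest w > 0 with A_w > 0 = 1.
Sanity: Σ A_w = 16 = 2^4 = 16 ✓.


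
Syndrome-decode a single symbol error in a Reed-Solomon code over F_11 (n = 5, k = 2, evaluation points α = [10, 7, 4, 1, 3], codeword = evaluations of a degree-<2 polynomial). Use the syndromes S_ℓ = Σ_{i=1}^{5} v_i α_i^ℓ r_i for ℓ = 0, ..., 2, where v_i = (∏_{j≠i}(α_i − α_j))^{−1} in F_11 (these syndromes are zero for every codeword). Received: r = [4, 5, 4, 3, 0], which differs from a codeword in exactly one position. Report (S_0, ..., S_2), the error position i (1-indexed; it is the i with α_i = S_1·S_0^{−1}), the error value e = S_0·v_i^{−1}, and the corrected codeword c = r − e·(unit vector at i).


S = (9, 2, 9), error at position 1, error magnitude e = 9, c = [6, 5, 4, 3, 0].

Step 1: column multipliers v_i = (∏_{j≠i}(α_i − α_j))^{−1} mod 11.
  i = 1 (α = 10): (10−7)(10−4)(10−1)(10−3) = 3·6·9·7 = 1134 ≡ 1, so v_1 = 1^{−1} = 1 (mod 11).
  i = 2 (α = 7): (7−10)(7−4)(7−1)(7−3) = (−3)·3·6·4 = −216 ≡ 4, so v_2 = 4^{−1} = 3 (mod 11).
  i = 3 (α = 4): (4−10)(4−7)(4−1)(4−3) = (−6)·(−3)·3·1 = 54 ≡ 10, so v_3 = 10^{−1} = 10 (mod 11).
  i = 4 (α = 1): (1−10)(1−7)(1−4)(1−3) = (−9)·(−6)·(−3)·(−2) = 324 ≡ 5, so v_4 = 5^{−1} = 9 (mod 11).
  i = 5 (α = 3): (3−10)(3−7)(3−4)(3−1) = (−7)·(−4)·(−1)·2 = −56 ≡ 10, so v_5 = 10^{−1} = 10 (mod 11).
  v = [1, 3, 10, 9, 10].
Step 2: syndromes of r = [4, 5, 4, 3, 0] (all sums mod 11).
  S_0 = Σ v_i r_i = 1·4 + 3·5 + 10·4 + 9·3 + 10·0 = 86 ≡ 9.
  S_1 = Σ v_i α_i r_i = 1·10·4 + 3·7·5 + 10·4·4 + 9·1·3 + 10·3·0 = 332 ≡ 2.
  α_i^2 mod 11 = [1, 5, 5, 1, 9].
  S_2 = Σ v_i α_i^2 r_i = 1·1·4 + 3·5·5 + 10·5·4 + 9·1·3 + 10·9·0 = 306 ≡ 9.
  S = (9, 2, 9) ≠ 0, so r is not a codeword (an error is present).
Step 3: locate the error. For a single error e at position i, S_ℓ = v_i·e·α_i^ℓ, so α_err = S_1/S_0.
  S_0^{−1} = 9^{−1} = 5 (mod 11), so α_err = 2·5 = 10 ≡ 10 = α_1. Error position i = 1.
  Consistency check: S_2/S_1 = 9·6 = 54 ≡ 10 = α_err ✓ (single-error assumption holds).
Step 4: error magnitude e = S_0/v_1 = S_0·∏_{j≠1}(α_1 − α_j) = 9·1 = 9 ≡ 9 (mod 11).
Step 5: correct position 1: c_1 = r_1 − e = 4 − 9 ≡ 6 (mod 11). Hence c = [6, 5, 4, 3, 0].
  Check: interpolating c through the α_i gives m(x) = 10 + 4·x (degree < 2) with m(α_i) = c_i for every i, so c is indeed a codeword.


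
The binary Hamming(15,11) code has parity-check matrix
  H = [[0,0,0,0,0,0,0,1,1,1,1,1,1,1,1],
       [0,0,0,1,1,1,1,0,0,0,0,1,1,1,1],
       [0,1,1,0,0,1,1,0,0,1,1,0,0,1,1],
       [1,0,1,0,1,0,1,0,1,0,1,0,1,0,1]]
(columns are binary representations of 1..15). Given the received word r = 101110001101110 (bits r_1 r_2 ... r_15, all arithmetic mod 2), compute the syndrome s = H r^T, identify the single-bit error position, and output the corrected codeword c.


s = (1, 1, 1, 1)^T, error position = 15, corrected codeword c = 101110001101111

Compute s = H r^T mod 2 one row at a time:
  s_1 = 0 + 1 + 1 + 0 + 1 + 1 + 1 + 0 = 5 ≡ 1 (mod 2).
  s_2 = 1 + 1 + 0 + 0 + 1 + 1 + 1 + 0 = 5 ≡ 1 (mod 2).
  s_3 = 0 + 1 + 0 + 0 + 1 + 0 + 1 + 0 = 3 ≡ 1 (mod 2).
  s_4 = 1 + 1 + 1 + 0 + 1 + 0 + 1 + 0 = 5 ≡ 1 (mod 2).
s = (1, 1, 1, 1)^T — this equals column 15 of H (binary 1111), so error is at position 15.
Correct: flip bit 15 of r = 101110001101110 to get c = 101110001101111.


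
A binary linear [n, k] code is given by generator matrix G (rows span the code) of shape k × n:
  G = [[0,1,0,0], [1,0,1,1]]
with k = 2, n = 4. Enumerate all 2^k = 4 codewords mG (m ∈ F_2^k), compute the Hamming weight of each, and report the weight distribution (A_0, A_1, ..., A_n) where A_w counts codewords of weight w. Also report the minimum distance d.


Weight distribution: A_0 = 1, A_1 = 1, A_3 = 1, A_4 = 1. Minimum distance d = 1.

Enumerate all 2^2 = 4 messages m ∈ F_2^2.
For each, compute codeword c = mG in F_2^4, then tally its weight.
  m = 00 → c = 0000, weight = 0.
  m = 10 → c = 0100, weight = 1.
  m = 01 → c = 1011, weight = 3.
  m = 11 → c = 1111, weight = 4.
Tally weights:
  weight 0: 1 codewords.
  weight 1: 1 codewords.
  weight 3: 1 codewords.
  weight 4: 1 codewords.
Minimum distance d = smallest w > 0 with A_w > 0 = 1.
Sanity: Σ A_w = 4 = 2^2 = 4 ✓.


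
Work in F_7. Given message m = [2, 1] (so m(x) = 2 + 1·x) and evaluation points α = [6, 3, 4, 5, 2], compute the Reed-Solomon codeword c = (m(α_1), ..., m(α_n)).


c = [1, 5, 6, 0, 4]

Message polynomial: m(x) = 2 + 1·x (mod 7).
For each evaluation point α_i, compute m(α_i) mod 7:
  α_1 = 6: Horner steps 1 → 1, so m(6) = 1.
  α_2 = 3: Horner steps 1 → 5, so m(3) = 5.
  α_3 = 4: Horner steps 1 → 6, so m(4) = 6.
  α_4 = 5: Horner steps 1 → 0, so m(5) = 0.
  α_5 = 2: Horner steps 1 → 4, so m(2) = 4.
Codeword c = [1, 5, 6, 0, 4] ∈ F_7^5.


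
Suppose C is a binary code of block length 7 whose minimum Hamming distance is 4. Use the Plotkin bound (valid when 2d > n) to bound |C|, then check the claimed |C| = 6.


Plotkin bound M ≤ 8; given |C| = 6 ≤ bound (satisfied).

Check applicability: 2d = 8, n = 7.
2d − n = 1 > 0, so Plotkin applies.
Compute d/(2d−n) = 4/1 ≈ 4.0000.
⌊d/(2d−n)⌋ = 4.
Plotkin bound: M ≤ 2·4 = 8.
Given |C| = 6, check: satisfied.
This |C| is below the Plotkin bound.


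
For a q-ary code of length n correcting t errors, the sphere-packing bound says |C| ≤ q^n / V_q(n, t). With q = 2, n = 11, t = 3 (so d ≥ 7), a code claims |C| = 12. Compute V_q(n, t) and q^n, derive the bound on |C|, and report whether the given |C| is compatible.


V_q(n, t) = 232, q^n = 2048, Hamming bound = 8, |C| = 12 > bound (violated).

Step 1: Compute V_q(n, t) = Σ_{j=0}^3 C(n, j) (q−1)^j.
  j = 0: C(11,0)·(1)^0 = 1·1 = 1.
  j = 1: C(11,1)·(1)^1 = 11·1 = 11.
  j = 2: C(11,2)·(1)^2 = 55·1 = 55.
  j = 3: C(11,3)·(1)^3 = 165·1 = 165.
  V_q(n, t) = 1 + 11 + 55 + 165 = 232.
Step 2: q^n = 2^11 = 2048.
Step 3: Hamming bound ⌊q^n / V_q(n,t)⌋ = ⌊2048/232⌋ = 8.
Step 4: Compare |C| = 12 to 8: violated.
The claimed |C| lies above the Hamming bound, so no 2-ary code of length 11 with d ≥ 7 can have 12 codewords.


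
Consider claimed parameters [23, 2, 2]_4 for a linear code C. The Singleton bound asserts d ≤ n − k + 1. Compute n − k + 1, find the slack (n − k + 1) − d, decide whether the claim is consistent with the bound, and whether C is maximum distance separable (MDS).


Singleton RHS = n − k + 1 = 22, slack = 20, bound satisfied, not MDS.

Singleton bound: d ≤ n − k + 1.
Here n = 23, k = 2, so n − k + 1 = 22.
Given d = 2, check d ≤ 22: YES.
Slack = (n − k + 1) − d = 20.
The code is NOT MDS (slack = 20 > 0).
Description: the claimed parameters are [23, 2, 2]_4; such a code would be non-MDS.


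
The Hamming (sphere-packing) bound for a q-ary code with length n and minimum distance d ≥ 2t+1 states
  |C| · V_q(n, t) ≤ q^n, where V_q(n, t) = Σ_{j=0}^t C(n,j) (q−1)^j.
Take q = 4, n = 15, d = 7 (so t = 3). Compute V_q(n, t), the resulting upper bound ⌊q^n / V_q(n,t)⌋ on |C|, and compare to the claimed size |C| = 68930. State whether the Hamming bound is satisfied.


V_q(n, t) = 13276, q^n = 1073741824, Hamming bound = 80878, |C| = 68930 ≤ bound (satisfied).

Step 1: Compute V_q(n, t) = Σ_{j=0}^3 C(n, j) (q−1)^j.
  j = 0: C(15,0)·(3)^0 = 1·1 = 1.
  j = 1: C(15,1)·(3)^1 = 15·3 = 45.
  j = 2: C(15,2)·(3)^2 = 105·9 = 945.
  j = 3: C(15,3)·(3)^3 = 455·27 = 12285.
  V_q(n, t) = 1 + 45 + 945 + 12285 = 13276.
Step 2: q^n = 4^15 = 1073741824.
Step 3: Hamming bound ⌊q^n / V_q(n,t)⌋ = ⌊1073741824/13276⌋ = 80878.
Step 4: Compare |C| = 68930 to 80878: satisfied.
The claimed |C| lies below the Hamming bound.


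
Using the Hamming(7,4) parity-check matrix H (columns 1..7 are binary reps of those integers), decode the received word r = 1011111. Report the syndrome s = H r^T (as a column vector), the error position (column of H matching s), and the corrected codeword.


s = (0, 1, 0)^T, error position = 2, corrected codeword c = 1111111

Compute s = H r^T mod 2 one row at a time:
  s_1 = 1 + 1 + 1 + 1 = 4 ≡ 0 (mod 2).
  s_2 = 0 + 1 + 1 + 1 = 3 ≡ 1 (mod 2).
  s_3 = 1 + 1 + 1 + 1 = 4 ≡ 0 (mod 2).
s = (0, 1, 0)^T — this equals column 2 of H (binary 010), so error is at position 2.
Correct: flip bit 2 of r = 1011111 to get c = 1111111.


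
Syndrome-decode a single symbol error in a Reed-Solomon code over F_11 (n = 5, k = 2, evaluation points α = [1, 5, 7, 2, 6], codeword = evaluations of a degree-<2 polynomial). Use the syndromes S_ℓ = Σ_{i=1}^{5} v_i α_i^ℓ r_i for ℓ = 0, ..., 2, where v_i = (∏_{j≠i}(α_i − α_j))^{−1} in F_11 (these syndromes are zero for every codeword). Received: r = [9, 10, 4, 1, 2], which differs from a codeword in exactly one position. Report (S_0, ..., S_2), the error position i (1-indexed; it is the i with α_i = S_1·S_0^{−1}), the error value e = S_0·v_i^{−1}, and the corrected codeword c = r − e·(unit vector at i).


S = (2, 3, 10), error at position 3, error magnitude e = 10, c = [9, 10, 5, 1, 2].

Step 1: column multipliers v_i = (∏_{j≠i}(α_i − α_j))^{−1} mod 11.
  i = 1 (α = 1): (1−5)(1−7)(1−2)(1−6) = (−4)·(−6)·(−1)·(−5) = 120 ≡ 10, so v_1 = 10^{−1} = 10 (mod 11).
  i = 2 (α = 5): (5−1)(5−7)(5−2)(5−6) = 4·(−2)·3·(−1) = 24 ≡ 2, so v_2 = 2^{−1} = 6 (mod 11).
  i = 3 (α = 7): (7−1)(7−5)(7−2)(7−6) = 6·2·5·1 = 60 ≡ 5, so v_3 = 5^{−1} = 9 (mod 11).
  i = 4 (α = 2): (2−1)(2−5)(2−7)(2−6) = 1·(−3)·(−5)·(−4) = −60 ≡ 6, so v_4 = 6^{−1} = 2 (mod 11).
  i = 5 (α = 6): (6−1)(6−5)(6−7)(6−2) = 5·1·(−1)·4 = −20 ≡ 2, so v_5 = 2^{−1} = 6 (mod 11).
  v = [10, 6, 9, 2, 6].
Step 2: syndromes of r = [9, 10, 4, 1, 2] (all sums mod 11).
  S_0 = Σ v_i r_i = 10·9 + 6·10 + 9·4 + 2·1 + 6·2 = 200 ≡ 2.
  S_1 = Σ v_i α_i r_i = 10·1·9 + 6·5·10 + 9·7·4 + 2·2·1 + 6·6·2 = 718 ≡ 3.
  α_i^2 mod 11 = [1, 3, 5, 4, 3].
  S_2 = Σ v_i α_i^2 r_i = 10·1·9 + 6·3·10 + 9·5·4 + 2·4·1 + 6·3·2 = 494 ≡ 10.
  S = (2, 3, 10) ≠ 0, so r is not a codeword (an error is present).
Step 3: locate the error. For a single error e at position i, S_ℓ = v_i·e·α_i^ℓ, so α_err = S_1/S_0.
  S_0^{−1} = 2^{−1} = 6 (mod 11), so α_err = 3·6 = 18 ≡ 7 = α_3. Error position i = 3.
  Consistency check: S_2/S_1 = 10·4 = 40 ≡ 7 = α_err ✓ (single-error assumption holds).
Step 4: error magnitude e = S_0/v_3 = S_0·∏_{j≠3}(α_3 − α_j) = 2·5 = 10 ≡ 10 (mod 11).
Step 5: correct position 3: c_3 = r_3 − e = 4 − 10 ≡ 5 (mod 11). Hence c = [9, 10, 5, 1, 2].
  Check: interpolating c through the α_i gives m(x) = 6 + 3·x (degree < 2) with m(α_i) = c_i for every i, so c is indeed a codeword.


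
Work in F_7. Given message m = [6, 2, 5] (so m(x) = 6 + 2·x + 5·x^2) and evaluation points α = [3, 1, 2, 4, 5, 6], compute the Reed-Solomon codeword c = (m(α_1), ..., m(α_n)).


c = [1, 6, 2, 3, 1, 2]

Message polynomial: m(x) = 6 + 2·x + 5·x^2 (mod 7).
For each evaluation point α_i, compute m(α_i) mod 7:
  α_1 = 3: Horner steps 5 → 3 → 1, so m(3) = 1.
  α_2 = 1: Horner steps 5 → 0 → 6, so m(1) = 6.
  α_3 = 2: Horner steps 5 → 5 → 2, so m(2) = 2.
  α_4 = 4: Horner steps 5 → 1 → 3, so m(4) = 3.
  α_5 = 5: Horner steps 5 → 6 → 1, so m(5) = 1.
  α_6 = 6: Horner steps 5 → 4 → 2, so m(6) = 2.
Codeword c = [1, 6, 2, 3, 1, 2] ∈ F_7^6.


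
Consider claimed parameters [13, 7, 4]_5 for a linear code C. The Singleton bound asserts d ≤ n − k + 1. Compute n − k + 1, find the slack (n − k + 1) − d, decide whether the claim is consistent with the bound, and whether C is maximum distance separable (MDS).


Singleton RHS = n − k + 1 = 7, slack = 3, bound satisfied, not MDS.

Singleton bound: d ≤ n − k + 1.
Here n = 13, k = 7, so n − k + 1 = 7.
Given d = 4, check d ≤ 7: YES.
Slack = (n − k + 1) − d = 3.
The code is NOT MDS (slack = 3 > 0).
Description: the claimed parameters are [13, 7, 4]_5; such a code would be non-MDS.


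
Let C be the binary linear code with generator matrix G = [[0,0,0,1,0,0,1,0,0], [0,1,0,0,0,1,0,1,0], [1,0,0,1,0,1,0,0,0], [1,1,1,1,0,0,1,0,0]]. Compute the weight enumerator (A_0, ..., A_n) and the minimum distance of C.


Weight distribution: A_0 = 1, A_2 = 1, A_3 = 6, A_4 = 5, A_5 = 2, A_6 = 1. Minimum distance d = 2.

Enumerate all 2^4 = 16 messages m ∈ F_2^4.
For each, compute codeword c = mG in F_2^9, then tally its weight.
  m = 0000 → c = 000000000, weight = 0.
  m = 1000 → c = 000100100, weight = 2.
  m = 0100 → c = 010001010, weight = 3.
  m = 1100 → c = 010101110, weight = 5.
  m = 0010 → c = 100101000, weight = 3.
  m = 1010 → c = 100001100, weight = 3.
  m = 0110 → c = 110100010, weight = 4.
  m = 1110 → c = 110000110, weight = 4.
  m = 0001 → c = 111100100, weight = 5.
  m = 1001 → c = 111000000, weight = 3.
  m = 0101 → c = 101101110, weight = 6.
  m = 1101 → c = 101001010, weight = 4.
  m = 0011 → c = 011001100, weight = 4.
  m = 1011 → c = 011101000, weight = 4.
  m = 0111 → c = 001000110, weight = 3.
  m = 1111 → c = 001100010, weight = 3.
Tally weights:
  weight 0: 1 codewords.
  weight 2: 1 codewords.
  weight 3: 6 codewords.
  weight 4: 5 codewords.
  weight 5: 2 codewords.
  weight 6: 1 codewords.
Minimum distance d = smallest w > 0 with A_w > 0 = 2.
Sanity: Σ A_w = 16 = 2^4 = 16 ✓.


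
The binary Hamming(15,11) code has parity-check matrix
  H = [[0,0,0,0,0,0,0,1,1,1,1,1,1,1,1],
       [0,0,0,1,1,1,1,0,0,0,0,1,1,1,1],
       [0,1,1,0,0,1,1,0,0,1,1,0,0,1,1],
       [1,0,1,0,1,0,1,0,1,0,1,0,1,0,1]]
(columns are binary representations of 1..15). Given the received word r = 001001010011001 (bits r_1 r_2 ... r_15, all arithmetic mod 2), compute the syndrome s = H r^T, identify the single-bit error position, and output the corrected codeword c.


s = (0, 1, 0, 1)^T, error position = 5, corrected codeword c = 001011010011001

Compute s = H r^T mod 2 one row at a time:
  s_1 = 1 + 0 + 0 + 1 + 1 + 0 + 0 + 1 = 4 ≡ 0 (mod 2).
  s_2 = 0 + 0 + 1 + 0 + 1 + 0 + 0 + 1 = 3 ≡ 1 (mod 2).
  s_3 = 0 + 1 + 1 + 0 + 0 + 1 + 0 + 1 = 4 ≡ 0 (mod 2).
  s_4 = 0 + 1 + 0 + 0 + 0 + 1 + 0 + 1 = 3 ≡ 1 (mod 2).
s = (0, 1, 0, 1)^T — this equals column 5 of H (binary 0101), so error is at position 5.
Correct: flip bit 5 of r = 001001010011001 to get c = 001011010011001.


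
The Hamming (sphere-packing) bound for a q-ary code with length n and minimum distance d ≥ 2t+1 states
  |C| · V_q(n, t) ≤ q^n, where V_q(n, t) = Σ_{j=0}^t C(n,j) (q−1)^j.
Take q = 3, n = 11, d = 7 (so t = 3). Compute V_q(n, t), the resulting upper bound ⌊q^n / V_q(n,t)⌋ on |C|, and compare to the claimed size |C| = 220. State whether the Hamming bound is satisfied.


V_q(n, t) = 1563, q^n = 177147, Hamming bound = 113, |C| = 220 > bound (violated).

Step 1: Compute V_q(n, t) = Σ_{j=0}^3 C(n, j) (q−1)^j.
  j = 0: C(11,0)·(2)^0 = 1·1 = 1.
  j = 1: C(11,1)·(2)^1 = 11·2 = 22.
  j = 2: C(11,2)·(2)^2 = 55·4 = 220.
  j = 3: C(11,3)·(2)^3 = 165·8 = 1320.
  V_q(n, t) = 1 + 22 + 220 + 1320 = 1563.
Step 2: q^n = 3^11 = 177147.
Step 3: Hamming bound ⌊q^n / V_q(n,t)⌋ = ⌊177147/1563⌋ = 113.
Step 4: Compare |C| = 220 to 113: violated.
The claimed |C| lies above the Hamming bound, so no 3-ary code of length 11 with d ≥ 7 can have 220 codewords.


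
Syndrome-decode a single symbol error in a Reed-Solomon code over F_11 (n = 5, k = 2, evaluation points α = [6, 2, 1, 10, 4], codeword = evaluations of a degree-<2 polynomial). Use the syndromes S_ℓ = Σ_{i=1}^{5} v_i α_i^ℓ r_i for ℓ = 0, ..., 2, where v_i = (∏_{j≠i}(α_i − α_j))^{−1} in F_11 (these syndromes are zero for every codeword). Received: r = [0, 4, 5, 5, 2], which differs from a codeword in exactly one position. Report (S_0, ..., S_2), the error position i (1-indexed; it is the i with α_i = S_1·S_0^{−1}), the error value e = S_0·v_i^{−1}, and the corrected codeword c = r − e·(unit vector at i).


S = (9, 2, 9), error at position 4, error magnitude e = 9, c = [0, 4, 5, 7, 2].

Step 1: column multipliers v_i = (∏_{j≠i}(α_i − α_j))^{−1} mod 11.
  i = 1 (α = 6): (6−2)(6−1)(6−10)(6−4) = 4·5·(−4)·2 = −160 ≡ 5, so v_1 = 5^{−1} = 9 (mod 11).
  i = 2 (α = 2): (2−6)(2−1)(2−10)(2−4) = (−4)·1·(−8)·(−2) = −64 ≡ 2, so v_2 = 2^{−1} = 6 (mod 11).
  i = 3 (α = 1): (1−6)(1−2)(1−10)(1−4) = (−5)·(−1)·(−9)·(−3) = 135 ≡ 3, so v_3 = 3^{−1} = 4 (mod 11).
  i = 4 (α = 10): (10−6)(10−2)(10−1)(10−4) = 4·8·9·6 = 1728 ≡ 1, so v_4 = 1^{−1} = 1 (mod 11).
  i = 5 (α = 4): (4−6)(4−2)(4−1)(4−10) = (−2)·2·3·(−6) = 72 ≡ 6, so v_5 = 6^{−1} = 2 (mod 11).
  v = [9, 6, 4, 1, 2].
Step 2: syndromes of r = [0, 4, 5, 5, 2] (all sums mod 11).
  S_0 = Σ v_i r_i = 9·0 + 6·4 + 4·5 + 1·5 + 2·2 = 53 ≡ 9.
  S_1 = Σ v_i α_i r_i = 9·6·0 + 6·2·4 + 4·1·5 + 1·10·5 + 2·4·2 = 134 ≡ 2.
  α_i^2 mod 11 = [3, 4, 1, 1, 5].
  S_2 = Σ v_i α_i^2 r_i = 9·3·0 + 6·4·4 + 4·1·5 + 1·1·5 + 2·5·2 = 141 ≡ 9.
  S = (9, 2, 9) ≠ 0, so r is not a codeword (an error is present).
Step 3: locate the error. For a single error e at position i, S_ℓ = v_i·e·α_i^ℓ, so α_err = S_1/S_0.
  S_0^{−1} = 9^{−1} = 5 (mod 11), so α_err = 2·5 = 10 ≡ 10 = α_4. Error position i = 4.
  Consistency check: S_2/S_1 = 9·6 = 54 ≡ 10 = α_err ✓ (single-error assumption holds).
Step 4: error magnitude e = S_0/v_4 = S_0·∏_{j≠4}(α_4 − α_j) = 9·1 = 9 ≡ 9 (mod 11).
Step 5: correct position 4: c_4 = r_4 − e = 5 − 9 ≡ 7 (mod 11). Hence c = [0, 4, 5, 7, 2].
  Check: interpolating c through the α_i gives m(x) = 6 + 10·x (degree < 2) with m(α_i) = c_i for every i, so c is indeed a codeword.


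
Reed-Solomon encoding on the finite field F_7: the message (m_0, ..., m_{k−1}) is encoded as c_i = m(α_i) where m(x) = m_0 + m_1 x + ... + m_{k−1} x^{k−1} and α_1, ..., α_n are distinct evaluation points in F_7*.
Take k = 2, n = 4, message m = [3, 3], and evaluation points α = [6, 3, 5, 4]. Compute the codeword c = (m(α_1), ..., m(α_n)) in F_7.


c = [0, 5, 4, 1]

Message polynomial: m(x) = 3 + 3·x (mod 7).
For each evaluation point α_i, compute m(α_i) mod 7:
  α_1 = 6: Horner steps 3 → 0, so m(6) = 0.
  α_2 = 3: Horner steps 3 → 5, so m(3) = 5.
  α_3 = 5: Horner steps 3 → 4, so m(5) = 4.
  α_4 = 4: Horner steps 3 → 1, so m(4) = 1.
Codeword c = [0, 5, 4, 1] ∈ F_7^4.


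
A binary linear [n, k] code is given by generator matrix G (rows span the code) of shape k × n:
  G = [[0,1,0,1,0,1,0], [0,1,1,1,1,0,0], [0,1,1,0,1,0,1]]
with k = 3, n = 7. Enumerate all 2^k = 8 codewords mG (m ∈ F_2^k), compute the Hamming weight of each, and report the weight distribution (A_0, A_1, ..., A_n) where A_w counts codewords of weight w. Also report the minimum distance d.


Weight distribution: A_0 = 1, A_2 = 1, A_3 = 3, A_4 = 2, A_5 = 1. Minimum distance d = 2.

Enumerate all 2^3 = 8 messages m ∈ F_2^3.
For each, compute codeword c = mG in F_2^7, then tally its weight.
  m = 000 → c = 0000000, weight = 0.
  m = 100 → c = 0101010, weight = 3.
  m = 010 → c = 0111100, weight = 4.
  m = 110 → c = 0010110, weight = 3.
  m = 001 → c = 0110101, weight = 4.
  m = 101 → c = 0011111, weight = 5.
  m = 011 → c = 0001001, weight = 2.
  m = 111 → c = 0100011, weight = 3.
Tally weights:
  weight 0: 1 codewords.
  weight 2: 1 codewords.
  weight 3: 3 codewords.
  weight 4: 2 codewords.
  weight 5: 1 codewords.
Minimum distance d = smallest w > 0 with A_w > 0 = 2.
Sanity: Σ A_w = 8 = 2^3 = 8 ✓.


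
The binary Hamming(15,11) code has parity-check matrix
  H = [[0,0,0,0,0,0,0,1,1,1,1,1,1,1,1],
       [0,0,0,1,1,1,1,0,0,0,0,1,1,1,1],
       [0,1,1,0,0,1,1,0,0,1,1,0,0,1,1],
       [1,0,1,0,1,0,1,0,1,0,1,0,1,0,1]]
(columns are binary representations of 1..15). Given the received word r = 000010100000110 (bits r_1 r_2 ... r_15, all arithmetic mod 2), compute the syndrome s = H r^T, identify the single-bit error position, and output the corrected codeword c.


s = (0, 0, 0, 1)^T, error position = 1, corrected codeword c = 100010100000110

Compute s = H r^T mod 2 one row at a time:
  s_1 = 0 + 0 + 0 + 0 + 0 + 1 + 1 + 0 = 2 ≡ 0 (mod 2).
  s_2 = 0 + 1 + 0 + 1 + 0 + 1 + 1 + 0 = 4 ≡ 0 (mod 2).
  s_3 = 0 + 0 + 0 + 1 + 0 + 0 + 1 + 0 = 2 ≡ 0 (mod 2).
  s_4 = 0 + 0 + 1 + 1 + 0 + 0 + 1 + 0 = 3 ≡ 1 (mod 2).
s = (0, 0, 0, 1)^T — this equals column 1 of H (binary 0001), so error is at position 1.
Correct: flip bit 1 of r = 000010100000110 to get c = 100010100000110.


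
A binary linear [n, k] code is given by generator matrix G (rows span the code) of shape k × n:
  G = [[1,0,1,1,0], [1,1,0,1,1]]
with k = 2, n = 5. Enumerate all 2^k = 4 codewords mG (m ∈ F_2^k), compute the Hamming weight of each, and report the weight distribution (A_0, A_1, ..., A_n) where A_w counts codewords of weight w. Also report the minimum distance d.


Weight distribution: A_0 = 1, A_3 = 2, A_4 = 1. Minimum distance d = 3.

Enumerate all 2^2 = 4 messages m ∈ F_2^2.
For each, compute codeword c = mG in F_2^5, then tally its weight.
  m = 00 → c = 00000, weight = 0.
  m = 10 → c = 10110, weight = 3.
  m = 01 → c = 11011, weight = 4.
  m = 11 → c = 01101, weight = 3.
Tally weights:
  weight 0: 1 codewords.
  weight 3: 2 codewords.
  weight 4: 1 codewords.
Minimum distance d = smallest w > 0 with A_w > 0 = 3.
Sanity: Σ A_w = 4 = 2^2 = 4 ✓.


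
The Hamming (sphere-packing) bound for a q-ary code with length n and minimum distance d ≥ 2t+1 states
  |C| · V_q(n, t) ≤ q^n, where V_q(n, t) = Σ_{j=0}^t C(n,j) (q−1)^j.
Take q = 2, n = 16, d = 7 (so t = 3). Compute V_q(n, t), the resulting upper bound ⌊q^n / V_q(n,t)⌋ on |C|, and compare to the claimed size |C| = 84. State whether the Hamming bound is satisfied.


V_q(n, t) = 697, q^n = 65536, Hamming bound = 94, |C| = 84 ≤ bound (satisfied).

Step 1: Compute V_q(n, t) = Σ_{j=0}^3 C(n, j) (q−1)^j.
  j = 0: C(16,0)·(1)^0 = 1·1 = 1.
  j = 1: C(16,1)·(1)^1 = 16·1 = 16.
  j = 2: C(16,2)·(1)^2 = 120·1 = 120.
  j = 3: C(16,3)·(1)^3 = 560·1 = 560.
  V_q(n, t) = 1 + 16 + 120 + 560 = 697.
Step 2: q^n = 2^16 = 65536.
Step 3: Hamming bound ⌊q^n / V_q(n,t)⌋ = ⌊65536/697⌋ = 94.
Step 4: Compare |C| = 84 to 94: satisfied.
The claimed |C| lies below the Hamming bound.


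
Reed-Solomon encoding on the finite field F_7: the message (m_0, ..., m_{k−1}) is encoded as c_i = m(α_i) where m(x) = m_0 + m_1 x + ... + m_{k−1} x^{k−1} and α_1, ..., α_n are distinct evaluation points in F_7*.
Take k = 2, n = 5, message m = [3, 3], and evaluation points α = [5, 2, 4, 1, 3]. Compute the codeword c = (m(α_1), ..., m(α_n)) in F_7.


c = [4, 2, 1, 6, 5]

Message polynomial: m(x) = 3 + 3·x (mod 7).
For each evaluation point α_i, compute m(α_i) mod 7:
  α_1 = 5: Horner steps 3 → 4, so m(5) = 4.
  α_2 = 2: Horner steps 3 → 2, so m(2) = 2.
  α_3 = 4: Horner steps 3 → 1, so m(4) = 1.
  α_4 = 1: Horner steps 3 → 6, so m(1) = 6.
  α_5 = 3: Horner steps 3 → 5, so m(3) = 5.
Codeword c = [4, 2, 1, 6, 5] ∈ F_7^5.


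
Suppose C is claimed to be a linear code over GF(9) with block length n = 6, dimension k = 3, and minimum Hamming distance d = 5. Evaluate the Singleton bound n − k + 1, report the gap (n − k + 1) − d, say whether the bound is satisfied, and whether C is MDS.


Singleton RHS = n − k + 1 = 4, slack = -1, bound violated (no such code; not MDS).

Singleton bound: d ≤ n − k + 1.
Here n = 6, k = 3, so n − k + 1 = 4.
Given d = 5, check d ≤ 4: NO.
Slack = (n − k + 1) − d = -1.
The slack is negative: d = 5 exceeds n − k + 1 = 4 by 1, so the Singleton bound is violated and no linear [6, 3, 5]_9 code can exist. In particular it is not MDS (MDS requires d = n − k + 1 exactly).
Description: the claimed parameters are [6, 3, 5]_9; such a code would be impossible (violates the Singleton bound).


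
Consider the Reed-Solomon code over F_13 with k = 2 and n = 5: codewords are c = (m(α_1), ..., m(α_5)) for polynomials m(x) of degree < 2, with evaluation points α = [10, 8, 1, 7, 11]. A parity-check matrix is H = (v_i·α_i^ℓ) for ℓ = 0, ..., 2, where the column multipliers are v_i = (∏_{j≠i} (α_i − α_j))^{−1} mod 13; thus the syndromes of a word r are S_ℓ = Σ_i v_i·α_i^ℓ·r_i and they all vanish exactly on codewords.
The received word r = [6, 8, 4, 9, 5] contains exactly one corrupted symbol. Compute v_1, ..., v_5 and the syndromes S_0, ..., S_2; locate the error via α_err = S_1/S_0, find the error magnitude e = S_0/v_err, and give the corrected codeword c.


S = (8, 8, 8), error at position 3, error magnitude e = 2, c = [6, 8, 2, 9, 5].

Step 1: column multipliers v_i = (∏_{j≠i}(α_i − α_j))^{−1} mod 13.
  i = 1 (α = 10): (10−8)(10−1)(10−7)(10−11) = 2·9·3·(−1) = −54 ≡ 11, so v_1 = 11^{−1} = 6 (mod 13).
  i = 2 (α = 8): (8−10)(8−1)(8−7)(8−11) = (−2)·7·1·(−3) = 42 ≡ 3, so v_2 = 3^{−1} = 9 (mod 13).
  i = 3 (α = 1): (1−10)(1−8)(1−7)(1−11) = (−9)·(−7)·(−6)·(−10) = 3780 ≡ 10, so v_3 = 10^{−1} = 4 (mod 13).
  i = 4 (α = 7): (7−10)(7−8)(7−1)(7−11) = (−3)·(−1)·6·(−4) = −72 ≡ 6, so v_4 = 6^{−1} = 11 (mod 13).
  i = 5 (α = 11): (11−10)(11−8)(11−1)(11−7) = 1·3·10·4 = 120 ≡ 3, so v_5 = 3^{−1} = 9 (mod 13).
  v = [6, 9, 4, 11, 9].
Step 2: syndromes of r = [6, 8, 4, 9, 5] (all sums mod 13).
  S_0 = Σ v_i r_i = 6·6 + 9·8 + 4·4 + 11·9 + 9·5 = 268 ≡ 8.
  S_1 = Σ v_i α_i r_i = 6·10·6 + 9·8·8 + 4·1·4 + 11·7·9 + 9·11·5 = 2140 ≡ 8.
  α_i^2 mod 13 = [9, 12, 1, 10, 4].
  S_2 = Σ v_i α_i^2 r_i = 6·9·6 + 9·12·8 + 4·1·4 + 11·10·9 + 9·4·5 = 2374 ≡ 8.
  S = (8, 8, 8) ≠ 0, so r is not a codeword (an error is present).
Step 3: locate the error. For a single error e at position i, S_ℓ = v_i·e·α_i^ℓ, so α_err = S_1/S_0.
  S_0^{−1} = 8^{−1} = 5 (mod 13), so α_err = 8·5 = 40 ≡ 1 = α_3. Error position i = 3.
  Consistency check: S_2/S_1 = 8·5 = 40 ≡ 1 = α_err ✓ (single-error assumption holds).
Step 4: error magnitude e = S_0/v_3 = S_0·∏_{j≠3}(α_3 − α_j) = 8·10 = 80 ≡ 2 (mod 13).
Step 5: correct position 3: c_3 = r_3 − e = 4 − 2 ≡ 2 (mod 13). Hence c = [6, 8, 2, 9, 5].
  Check: interpolating c through the α_i gives m(x) = 3 + 12·x (degree < 2) with m(α_i) = c_i for every i, so c is indeed a codeword.
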